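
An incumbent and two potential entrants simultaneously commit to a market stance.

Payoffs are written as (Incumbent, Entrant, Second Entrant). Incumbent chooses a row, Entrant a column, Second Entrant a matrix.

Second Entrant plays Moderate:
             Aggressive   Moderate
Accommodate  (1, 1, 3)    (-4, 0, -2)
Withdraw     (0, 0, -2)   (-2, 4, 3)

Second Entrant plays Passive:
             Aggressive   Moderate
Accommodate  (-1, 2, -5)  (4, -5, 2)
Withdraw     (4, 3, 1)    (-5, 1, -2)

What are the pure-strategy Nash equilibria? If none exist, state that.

(Accommodate, Aggressive, Moderate): Incumbent gets 1, best alternative 0; Entrant gets 1, best alternative 0; Second Entrant gets 3, best alternative -5. No profitable deviation — NE.
(Accommodate, Aggressive, Passive): Incumbent can switch to Withdraw (-1 → 4). Not NE.
(Accommodate, Moderate, Moderate): Incumbent can switch to Withdraw (-4 → -2). Not NE.
(Accommodate, Moderate, Passive): Entrant can switch to Aggressive (-5 → 2). Not NE.
(Withdraw, Aggressive, Moderate): Incumbent can switch to Accommodate (0 → 1). Not NE.
(Withdraw, Aggressive, Passive): Incumbent gets 4, best alternative -1; Entrant gets 3, best alternative 1; Second Entrant gets 1, best alternative -2. No profitable deviation — NE.
(Withdraw, Moderate, Moderate): Incumbent gets -2, best alternative -4; Entrant gets 4, best alternative 0; Second Entrant gets 3, best alternative -2. No profitable deviation — NE.
(Withdraw, Moderate, Passive): Incumbent can switch to Accommodate (-5 → 4). Not NE.

Pure-strategy Nash equilibria: (Accommodate, Aggressive, Moderate), (Withdraw, Aggressive, Passive), (Withdraw, Moderate, Moderate)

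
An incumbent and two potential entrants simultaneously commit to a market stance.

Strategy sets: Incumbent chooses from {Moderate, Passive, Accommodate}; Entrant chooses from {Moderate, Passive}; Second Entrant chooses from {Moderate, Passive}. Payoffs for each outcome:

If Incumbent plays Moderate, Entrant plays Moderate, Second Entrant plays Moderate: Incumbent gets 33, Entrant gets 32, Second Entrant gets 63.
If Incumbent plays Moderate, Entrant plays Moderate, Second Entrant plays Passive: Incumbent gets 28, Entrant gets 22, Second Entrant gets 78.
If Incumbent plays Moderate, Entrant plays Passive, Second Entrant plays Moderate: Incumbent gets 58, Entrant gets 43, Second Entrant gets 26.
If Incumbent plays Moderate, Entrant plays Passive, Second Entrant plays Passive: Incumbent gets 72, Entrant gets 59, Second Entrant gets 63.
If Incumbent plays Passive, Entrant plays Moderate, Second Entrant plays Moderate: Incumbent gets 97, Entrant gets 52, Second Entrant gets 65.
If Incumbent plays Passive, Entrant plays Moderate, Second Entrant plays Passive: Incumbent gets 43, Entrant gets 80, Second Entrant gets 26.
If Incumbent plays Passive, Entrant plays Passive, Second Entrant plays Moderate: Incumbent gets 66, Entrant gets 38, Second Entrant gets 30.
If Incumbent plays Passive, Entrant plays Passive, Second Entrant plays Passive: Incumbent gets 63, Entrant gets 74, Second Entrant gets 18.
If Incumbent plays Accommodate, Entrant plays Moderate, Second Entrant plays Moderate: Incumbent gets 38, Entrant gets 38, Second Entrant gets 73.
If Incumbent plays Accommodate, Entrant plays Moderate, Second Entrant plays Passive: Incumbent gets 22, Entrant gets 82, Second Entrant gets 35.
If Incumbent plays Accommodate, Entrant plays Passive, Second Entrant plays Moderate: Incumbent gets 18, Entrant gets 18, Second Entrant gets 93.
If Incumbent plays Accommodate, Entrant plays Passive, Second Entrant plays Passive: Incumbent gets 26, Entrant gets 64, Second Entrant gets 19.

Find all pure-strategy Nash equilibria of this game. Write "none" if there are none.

(Moderate, Passive, Passive), (Passive, Moderate, Moderate)

Incumbent against (Moderate, Moderate): payoffs 33, 97, 38 → best response Passive.
Incumbent against (Moderate, Passive): payoffs 28, 43, 22 → best response Passive.
Incumbent against (Passive, Moderate): payoffs 58, 66, 18 → best response Passive.
Incumbent against (Passive, Passive): payoffs 72, 63, 26 → best response Moderate.
Entrant against (Moderate, Moderate): payoffs 32, 43 → best response Passive.
Entrant against (Moderate, Passive): payoffs 22, 59 → best response Passive.
Entrant against (Passive, Moderate): payoffs 52, 38 → best response Moderate.
Entrant against (Passive, Passive): payoffs 80, 74 → best response Moderate.
Entrant against (Accommodate, Moderate): payoffs 38, 18 → best response Moderate.
Entrant against (Accommodate, Passive): payoffs 82, 64 → best response Moderate.
Second Entrant against (Moderate, Moderate): payoffs 63, 78 → best response Passive.
Second Entrant against (Moderate, Passive): payoffs 26, 63 → best response Passive.
Second Entrant against (Passive, Moderate): payoffs 65, 26 → best response Moderate.
Second Entrant against (Passive, Passive): payoffs 30, 18 → best response Moderate.
Second Entrant against (Accommodate, Moderate): payoffs 73, 35 → best response Moderate.
Second Entrant against (Accommodate, Passive): payoffs 93, 19 → best response Moderate.
Mutual best responses: (Moderate, Passive, Passive); (Passive, Moderate, Moderate).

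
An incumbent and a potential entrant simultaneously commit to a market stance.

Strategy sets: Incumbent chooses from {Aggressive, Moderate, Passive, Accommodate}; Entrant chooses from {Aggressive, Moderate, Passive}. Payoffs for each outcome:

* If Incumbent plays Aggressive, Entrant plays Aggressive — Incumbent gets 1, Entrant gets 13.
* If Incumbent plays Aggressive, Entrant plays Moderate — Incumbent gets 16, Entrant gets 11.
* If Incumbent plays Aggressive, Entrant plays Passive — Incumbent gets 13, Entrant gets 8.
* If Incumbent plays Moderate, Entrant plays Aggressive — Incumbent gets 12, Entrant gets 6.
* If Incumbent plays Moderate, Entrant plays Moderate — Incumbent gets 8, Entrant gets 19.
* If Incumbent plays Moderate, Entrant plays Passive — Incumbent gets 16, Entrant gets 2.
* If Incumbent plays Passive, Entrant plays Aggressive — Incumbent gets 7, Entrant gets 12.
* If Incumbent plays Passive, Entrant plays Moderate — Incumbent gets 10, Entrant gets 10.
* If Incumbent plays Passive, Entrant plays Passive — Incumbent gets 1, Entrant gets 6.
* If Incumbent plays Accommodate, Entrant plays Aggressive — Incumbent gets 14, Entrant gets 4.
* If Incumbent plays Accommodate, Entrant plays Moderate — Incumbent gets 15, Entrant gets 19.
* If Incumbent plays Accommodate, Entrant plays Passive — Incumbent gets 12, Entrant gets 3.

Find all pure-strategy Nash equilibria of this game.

No pure-strategy Nash equilibrium.

Incumbent against Aggressive: payoffs 1, 12, 7, 14 → best response Accommodate.
Incumbent against Moderate: payoffs 16, 8, 10, 15 → best response Aggressive.
Incumbent against Passive: payoffs 13, 16, 1, 12 → best response Moderate.
Entrant against Aggressive: payoffs 13, 11, 8 → best response Aggressive.
Entrant against Moderate: payoffs 6, 19, 2 → best response Moderate.
Entrant against Passive: payoffs 12, 10, 6 → best response Aggressive.
Entrant against Accommodate: payoffs 4, 19, 3 → best response Moderate.
No profile is a mutual best response for all players.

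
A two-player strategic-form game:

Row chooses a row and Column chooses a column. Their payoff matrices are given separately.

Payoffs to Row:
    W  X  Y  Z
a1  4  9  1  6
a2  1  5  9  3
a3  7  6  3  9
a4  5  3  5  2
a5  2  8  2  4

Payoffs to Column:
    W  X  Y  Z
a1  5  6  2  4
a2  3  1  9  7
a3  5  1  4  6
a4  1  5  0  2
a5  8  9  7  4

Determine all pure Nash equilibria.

Pure-strategy Nash equilibria: (a1, X), (a2, Y), (a3, Z)

Row against W: payoffs 4, 1, 7, 5, 2 → best response a3.
Row against X: payoffs 9, 5, 6, 3, 8 → best response a1.
Row against Y: payoffs 1, 9, 3, 5, 2 → best response a2.
Row against Z: payoffs 6, 3, 9, 2, 4 → best response a3.
Column against a1: payoffs 5, 6, 2, 4 → best response X.
Column against a2: payoffs 3, 1, 9, 7 → best response Y.
Column against a3: payoffs 5, 1, 4, 6 → best response Z.
Column against a4: payoffs 1, 5, 0, 2 → best response X.
Column against a5: payoffs 8, 9, 7, 4 → best response X.
Mutual best responses: (a1, X); (a2, Y); (a3, Z).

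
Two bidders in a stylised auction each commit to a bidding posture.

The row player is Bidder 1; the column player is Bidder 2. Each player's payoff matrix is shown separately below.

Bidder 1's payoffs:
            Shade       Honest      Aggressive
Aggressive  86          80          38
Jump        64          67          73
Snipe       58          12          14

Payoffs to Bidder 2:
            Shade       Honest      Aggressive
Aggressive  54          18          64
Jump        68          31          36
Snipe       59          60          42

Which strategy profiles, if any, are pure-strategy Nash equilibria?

This game has no pure Nash equilibrium.

(Aggressive, Shade): Bidder 2 can switch to Aggressive (54 → 64). Not NE.
(Aggressive, Honest): Bidder 2 can switch to Shade (18 → 54). Not NE.
(Aggressive, Aggressive): Bidder 1 can switch to Jump (38 → 73). Not NE.
(Jump, Shade): Bidder 1 can switch to Aggressive (64 → 86). Not NE.
(Jump, Honest): Bidder 1 can switch to Aggressive (67 → 80). Not NE.
(Jump, Aggressive): Bidder 2 can switch to Shade (36 → 68). Not NE.
(Snipe, Shade): Bidder 1 can switch to Aggressive (58 → 86). Not NE.
(Snipe, Honest): Bidder 1 can switch to Aggressive (12 → 80). Not NE.
(The remaining 1 profile has a profitable deviation by the same check.)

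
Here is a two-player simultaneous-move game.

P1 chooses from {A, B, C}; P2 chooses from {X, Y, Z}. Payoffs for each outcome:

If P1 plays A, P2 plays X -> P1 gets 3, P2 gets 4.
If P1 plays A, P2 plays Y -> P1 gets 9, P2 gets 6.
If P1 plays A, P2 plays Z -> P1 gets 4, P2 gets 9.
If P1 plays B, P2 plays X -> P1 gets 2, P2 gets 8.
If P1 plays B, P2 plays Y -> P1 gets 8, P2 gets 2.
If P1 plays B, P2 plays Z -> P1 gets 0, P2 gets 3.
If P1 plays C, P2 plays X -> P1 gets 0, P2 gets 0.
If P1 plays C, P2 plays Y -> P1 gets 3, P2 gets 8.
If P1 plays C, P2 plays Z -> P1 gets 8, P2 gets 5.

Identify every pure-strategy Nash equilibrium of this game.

P1 against X: payoffs 3, 2, 0 → best response A.
P1 against Y: payoffs 9, 8, 3 → best response A.
P1 against Z: payoffs 4, 0, 8 → best response C.
P2 against A: payoffs 4, 6, 9 → best response Z.
P2 against B: payoffs 8, 2, 3 → best response X.
P2 against C: payoffs 0, 8, 5 → best response Y.
No profile is a mutual best response for all players.

none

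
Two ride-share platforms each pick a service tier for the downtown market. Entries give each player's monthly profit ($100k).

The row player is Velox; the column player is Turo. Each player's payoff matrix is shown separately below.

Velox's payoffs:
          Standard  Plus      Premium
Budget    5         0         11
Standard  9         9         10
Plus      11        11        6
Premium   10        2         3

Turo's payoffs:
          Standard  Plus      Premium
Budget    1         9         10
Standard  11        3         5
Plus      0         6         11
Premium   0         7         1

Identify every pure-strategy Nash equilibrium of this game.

Velox against Standard: payoffs 5, 9, 11, 10 → best response Plus.
Velox against Plus: payoffs 0, 9, 11, 2 → best response Plus.
Velox against Premium: payoffs 11, 10, 6, 3 → best response Budget.
Turo against Budget: payoffs 1, 9, 10 → best response Premium.
Turo against Standard: payoffs 11, 3, 5 → best response Standard.
Turo against Plus: payoffs 0, 6, 11 → best response Premium.
Turo against Premium: payoffs 0, 7, 1 → best response Plus.
Mutual best responses: (Budget, Premium).

The unique pure-strategy Nash equilibrium is (Budget, Premium).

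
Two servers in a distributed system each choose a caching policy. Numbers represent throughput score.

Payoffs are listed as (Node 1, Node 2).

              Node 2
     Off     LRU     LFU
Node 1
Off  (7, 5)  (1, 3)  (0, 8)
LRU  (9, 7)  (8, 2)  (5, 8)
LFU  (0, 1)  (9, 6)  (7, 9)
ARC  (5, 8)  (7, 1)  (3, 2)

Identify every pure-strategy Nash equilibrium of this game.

The unique pure-strategy Nash equilibrium is (LFU, LFU).

(Off, Off): Node 1 can switch to LRU (7 → 9). Not NE.
(Off, LRU): Node 1 can switch to LRU (1 → 8). Not NE.
(Off, LFU): Node 1 can switch to LRU (0 → 5). Not NE.
(LRU, Off): Node 2 can switch to LFU (7 → 8). Not NE.
(LRU, LRU): Node 1 can switch to LFU (8 → 9). Not NE.
(LRU, LFU): Node 1 can switch to LFU (5 → 7). Not NE.
(LFU, Off): Node 1 can switch to Off (0 → 7). Not NE.
(LFU, LRU): Node 2 can switch to LFU (6 → 9). Not NE.
(LFU, LFU): Node 1 gets 7, best alternative 5; Node 2 gets 9, best alternative 6. No profitable deviation — NE.
(ARC, Off): Node 1 can switch to Off (5 → 7). Not NE.
(ARC, LRU): Node 1 can switch to LRU (7 → 8). Not NE.
(The remaining 1 profile has a profitable deviation by the same check.)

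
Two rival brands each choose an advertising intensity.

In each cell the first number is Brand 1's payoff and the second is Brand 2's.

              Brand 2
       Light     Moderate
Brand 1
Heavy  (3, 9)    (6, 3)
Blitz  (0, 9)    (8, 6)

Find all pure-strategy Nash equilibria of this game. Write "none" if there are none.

The unique pure-strategy Nash equilibrium is (Heavy, Light).

(Heavy, Light): Brand 1 gets 3, best alternative 0; Brand 2 gets 9, best alternative 3. No profitable deviation — NE.
(Heavy, Moderate): Brand 1 can switch to Blitz (6 → 8). Not NE.
(Blitz, Light): Brand 1 can switch to Heavy (0 → 3). Not NE.
(Blitz, Moderate): Brand 2 can switch to Light (6 → 9). Not NE.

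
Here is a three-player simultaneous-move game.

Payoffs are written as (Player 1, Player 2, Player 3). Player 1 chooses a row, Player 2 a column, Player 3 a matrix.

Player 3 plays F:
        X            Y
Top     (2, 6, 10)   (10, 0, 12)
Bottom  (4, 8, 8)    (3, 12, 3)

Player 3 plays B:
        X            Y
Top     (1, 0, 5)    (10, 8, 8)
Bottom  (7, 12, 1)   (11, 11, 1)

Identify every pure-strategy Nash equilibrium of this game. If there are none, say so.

There is no pure-strategy Nash equilibrium.

Player 1 against (X, F): payoffs 2, 4 → best response Bottom.
Player 1 against (X, B): payoffs 1, 7 → best response Bottom.
Player 1 against (Y, F): payoffs 10, 3 → best response Top.
Player 1 against (Y, B): payoffs 10, 11 → best response Bottom.
Player 2 against (Top, F): payoffs 6, 0 → best response X.
Player 2 against (Top, B): payoffs 0, 8 → best response Y.
Player 2 against (Bottom, F): payoffs 8, 12 → best response Y.
Player 2 against (Bottom, B): payoffs 12, 11 → best response X.
Player 3 against (Top, X): payoffs 10, 5 → best response F.
Player 3 against (Top, Y): payoffs 12, 8 → best response F.
Player 3 against (Bottom, X): payoffs 8, 1 → best response F.
Player 3 against (Bottom, Y): payoffs 3, 1 → best response F.
No profile is a mutual best response for all players.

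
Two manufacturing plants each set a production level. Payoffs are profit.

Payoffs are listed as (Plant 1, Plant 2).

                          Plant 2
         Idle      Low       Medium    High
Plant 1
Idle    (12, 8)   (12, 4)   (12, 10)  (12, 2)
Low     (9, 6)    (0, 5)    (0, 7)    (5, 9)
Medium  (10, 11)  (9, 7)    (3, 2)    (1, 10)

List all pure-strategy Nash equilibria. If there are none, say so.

Pure NE: (Idle, Medium)

Mark each player's best response to every combination of opponents' strategies; a profile where every player is best-responding is a pure Nash equilibrium.
Plant 1 against Idle: payoffs 12, 9, 10 → best response Idle.
Plant 1 against Low: payoffs 12, 0, 9 → best response Idle.
Plant 1 against Medium: payoffs 12, 0, 3 → best response Idle.
Plant 1 against High: payoffs 12, 5, 1 → best response Idle.
Plant 2 against Idle: payoffs 8, 4, 10, 2 → best response Medium.
Plant 2 against Low: payoffs 6, 5, 7, 9 → best response High.
Plant 2 against Medium: payoffs 11, 7, 2, 10 → best response Idle.
Mutual best responses: (Idle, Medium).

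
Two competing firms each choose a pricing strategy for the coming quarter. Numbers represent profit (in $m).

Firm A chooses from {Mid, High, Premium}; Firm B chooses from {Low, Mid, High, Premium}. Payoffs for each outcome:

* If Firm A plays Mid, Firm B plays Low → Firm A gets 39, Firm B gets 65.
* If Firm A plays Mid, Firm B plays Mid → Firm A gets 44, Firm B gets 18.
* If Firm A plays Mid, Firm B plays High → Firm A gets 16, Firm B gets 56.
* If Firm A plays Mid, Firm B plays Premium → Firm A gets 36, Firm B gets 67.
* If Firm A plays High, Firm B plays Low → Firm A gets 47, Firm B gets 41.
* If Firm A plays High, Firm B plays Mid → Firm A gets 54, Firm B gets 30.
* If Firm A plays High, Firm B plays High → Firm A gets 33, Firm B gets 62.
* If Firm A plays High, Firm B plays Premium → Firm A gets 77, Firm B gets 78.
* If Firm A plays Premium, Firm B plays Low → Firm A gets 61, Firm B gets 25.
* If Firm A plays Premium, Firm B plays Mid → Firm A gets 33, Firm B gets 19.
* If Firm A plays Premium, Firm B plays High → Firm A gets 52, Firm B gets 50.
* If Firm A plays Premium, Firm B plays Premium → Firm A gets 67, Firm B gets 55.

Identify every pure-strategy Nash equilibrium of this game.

Firm A against Low: payoffs 39, 47, 61 → best response Premium.
Firm A against Mid: payoffs 44, 54, 33 → best response High.
Firm A against High: payoffs 16, 33, 52 → best response Premium.
Firm A against Premium: payoffs 36, 77, 67 → best response High.
Firm B against Mid: payoffs 65, 18, 56, 67 → best response Premium.
Firm B against High: payoffs 41, 30, 62, 78 → best response Premium.
Firm B against Premium: payoffs 25, 19, 50, 55 → best response Premium.
Mutual best responses: (High, Premium).

(High, Premium)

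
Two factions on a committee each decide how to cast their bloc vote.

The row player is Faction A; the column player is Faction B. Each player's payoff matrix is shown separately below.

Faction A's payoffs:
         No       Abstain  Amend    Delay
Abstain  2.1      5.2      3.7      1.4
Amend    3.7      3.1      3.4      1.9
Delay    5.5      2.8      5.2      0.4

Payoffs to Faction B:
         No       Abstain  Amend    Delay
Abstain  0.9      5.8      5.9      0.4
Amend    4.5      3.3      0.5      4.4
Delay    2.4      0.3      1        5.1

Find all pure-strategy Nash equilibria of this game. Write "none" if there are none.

There is no pure-strategy Nash equilibrium.

Faction A against No: payoffs 2.1, 3.7, 5.5 → best response Delay.
Faction A against Abstain: payoffs 5.2, 3.1, 2.8 → best response Abstain.
Faction A against Amend: payoffs 3.7, 3.4, 5.2 → best response Delay.
Faction A against Delay: payoffs 1.4, 1.9, 0.4 → best response Amend.
Faction B against Abstain: payoffs 0.9, 5.8, 5.9, 0.4 → best response Amend.
Faction B against Amend: payoffs 4.5, 3.3, 0.5, 4.4 → best response No.
Faction B against Delay: payoffs 2.4, 0.3, 1, 5.1 → best response Delay.
No profile is a mutual best response for all players.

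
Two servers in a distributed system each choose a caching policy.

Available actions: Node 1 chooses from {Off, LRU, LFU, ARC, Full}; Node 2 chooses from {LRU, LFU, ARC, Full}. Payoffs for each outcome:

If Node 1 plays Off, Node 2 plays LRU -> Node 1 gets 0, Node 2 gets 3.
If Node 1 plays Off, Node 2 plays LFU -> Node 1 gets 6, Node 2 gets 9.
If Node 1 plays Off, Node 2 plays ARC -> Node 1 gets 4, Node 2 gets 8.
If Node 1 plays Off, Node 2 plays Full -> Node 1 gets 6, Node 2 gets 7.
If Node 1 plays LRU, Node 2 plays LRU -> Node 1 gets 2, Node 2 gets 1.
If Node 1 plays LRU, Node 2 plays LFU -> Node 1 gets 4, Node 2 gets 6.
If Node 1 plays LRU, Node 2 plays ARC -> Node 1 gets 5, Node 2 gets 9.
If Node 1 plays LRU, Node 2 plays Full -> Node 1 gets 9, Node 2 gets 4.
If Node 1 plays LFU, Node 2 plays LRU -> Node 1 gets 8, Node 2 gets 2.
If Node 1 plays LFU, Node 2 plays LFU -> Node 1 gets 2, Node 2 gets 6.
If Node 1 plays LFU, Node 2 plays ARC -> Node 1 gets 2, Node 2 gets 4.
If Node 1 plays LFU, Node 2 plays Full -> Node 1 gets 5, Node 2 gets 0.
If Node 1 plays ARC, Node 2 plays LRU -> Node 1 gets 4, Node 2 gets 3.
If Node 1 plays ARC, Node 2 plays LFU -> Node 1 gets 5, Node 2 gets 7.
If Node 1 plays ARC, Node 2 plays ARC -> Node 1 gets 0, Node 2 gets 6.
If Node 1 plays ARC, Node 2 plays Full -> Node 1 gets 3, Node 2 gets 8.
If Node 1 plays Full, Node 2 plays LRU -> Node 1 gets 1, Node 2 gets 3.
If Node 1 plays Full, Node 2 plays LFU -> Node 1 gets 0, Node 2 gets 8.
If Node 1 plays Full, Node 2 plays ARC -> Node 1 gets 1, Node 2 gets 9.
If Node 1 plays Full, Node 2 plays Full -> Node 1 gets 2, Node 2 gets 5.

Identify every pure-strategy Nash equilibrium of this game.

(Off, LFU); (LRU, ARC)

Node 1 against LRU: payoffs 0, 2, 8, 4, 1 → best response LFU.
Node 1 against LFU: payoffs 6, 4, 2, 5, 0 → best response Off.
Node 1 against ARC: payoffs 4, 5, 2, 0, 1 → best response LRU.
Node 1 against Full: payoffs 6, 9, 5, 3, 2 → best response LRU.
Node 2 against Off: payoffs 3, 9, 8, 7 → best response LFU.
Node 2 against LRU: payoffs 1, 6, 9, 4 → best response ARC.
Node 2 against LFU: payoffs 2, 6, 4, 0 → best response LFU.
Node 2 against ARC: payoffs 3, 7, 6, 8 → best response Full.
Node 2 against Full: payoffs 3, 8, 9, 5 → best response ARC.
Mutual best responses: (Off, LFU); (LRU, ARC).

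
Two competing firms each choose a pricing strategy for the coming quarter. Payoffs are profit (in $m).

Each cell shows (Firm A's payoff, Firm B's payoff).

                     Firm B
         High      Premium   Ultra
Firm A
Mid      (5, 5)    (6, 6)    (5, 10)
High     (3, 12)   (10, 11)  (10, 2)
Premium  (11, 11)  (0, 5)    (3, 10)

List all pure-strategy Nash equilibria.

(Mid, High): Firm A can switch to Premium (5 → 11). Not NE.
(Mid, Premium): Firm A can switch to High (6 → 10). Not NE.
(Mid, Ultra): Firm A can switch to High (5 → 10). Not NE.
(High, High): Firm A can switch to Mid (3 → 5). Not NE.
(High, Premium): Firm B can switch to High (11 → 12). Not NE.
(High, Ultra): Firm B can switch to High (2 → 12). Not NE.
(Premium, High): Firm A gets 11, best alternative 5; Firm B gets 11, best alternative 10. No profitable deviation — NE.
(The remaining 2 profiles each have a profitable deviation by the same check.)

The unique pure-strategy Nash equilibrium is (Premium, High).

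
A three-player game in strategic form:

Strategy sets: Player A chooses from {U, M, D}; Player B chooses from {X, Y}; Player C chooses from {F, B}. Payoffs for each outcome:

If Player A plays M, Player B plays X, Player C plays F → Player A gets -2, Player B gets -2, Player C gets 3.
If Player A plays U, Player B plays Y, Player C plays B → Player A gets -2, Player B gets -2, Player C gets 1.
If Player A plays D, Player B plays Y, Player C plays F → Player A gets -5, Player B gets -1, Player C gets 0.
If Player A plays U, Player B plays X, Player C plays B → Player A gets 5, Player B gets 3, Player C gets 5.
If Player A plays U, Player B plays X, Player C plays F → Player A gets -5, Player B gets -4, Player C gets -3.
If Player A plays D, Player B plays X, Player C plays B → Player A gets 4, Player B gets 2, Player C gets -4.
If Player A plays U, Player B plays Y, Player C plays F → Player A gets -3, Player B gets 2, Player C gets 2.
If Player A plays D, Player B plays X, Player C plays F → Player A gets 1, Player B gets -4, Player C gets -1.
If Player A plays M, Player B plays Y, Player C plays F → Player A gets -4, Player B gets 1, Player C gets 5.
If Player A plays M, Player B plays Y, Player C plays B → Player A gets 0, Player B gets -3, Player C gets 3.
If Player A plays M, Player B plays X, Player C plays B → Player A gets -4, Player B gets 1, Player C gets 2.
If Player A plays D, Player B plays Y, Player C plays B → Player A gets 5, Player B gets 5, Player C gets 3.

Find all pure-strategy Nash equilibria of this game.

For each player, find the best response to each opponent profile; mutual best responses are the pure NE.
Player A against (X, F): payoffs -5, -2, 1 → best response D.
Player A against (X, B): payoffs 5, -4, 4 → best response U.
Player A against (Y, F): payoffs -3, -4, -5 → best response U.
Player A against (Y, B): payoffs -2, 0, 5 → best response D.
Player B against (U, F): payoffs -4, 2 → best response Y.
Player B against (U, B): payoffs 3, -2 → best response X.
Player B against (M, F): payoffs -2, 1 → best response Y.
Player B against (M, B): payoffs 1, -3 → best response X.
Player B against (D, F): payoffs -4, -1 → best response Y.
Player B against (D, B): payoffs 2, 5 → best response Y.
Player C against (U, X): payoffs -3, 5 → best response B.
Player C against (U, Y): payoffs 2, 1 → best response F.
Player C against (M, X): payoffs 3, 2 → best response F.
Player C against (M, Y): payoffs 5, 3 → best response F.
Player C against (D, X): payoffs -1, -4 → best response F.
Player C against (D, Y): payoffs 0, 3 → best response B.
Mutual best responses: (U, X, B); (U, Y, F); (D, Y, B).

Pure-strategy Nash equilibria: (U, X, B); (U, Y, F); (D, Y, B)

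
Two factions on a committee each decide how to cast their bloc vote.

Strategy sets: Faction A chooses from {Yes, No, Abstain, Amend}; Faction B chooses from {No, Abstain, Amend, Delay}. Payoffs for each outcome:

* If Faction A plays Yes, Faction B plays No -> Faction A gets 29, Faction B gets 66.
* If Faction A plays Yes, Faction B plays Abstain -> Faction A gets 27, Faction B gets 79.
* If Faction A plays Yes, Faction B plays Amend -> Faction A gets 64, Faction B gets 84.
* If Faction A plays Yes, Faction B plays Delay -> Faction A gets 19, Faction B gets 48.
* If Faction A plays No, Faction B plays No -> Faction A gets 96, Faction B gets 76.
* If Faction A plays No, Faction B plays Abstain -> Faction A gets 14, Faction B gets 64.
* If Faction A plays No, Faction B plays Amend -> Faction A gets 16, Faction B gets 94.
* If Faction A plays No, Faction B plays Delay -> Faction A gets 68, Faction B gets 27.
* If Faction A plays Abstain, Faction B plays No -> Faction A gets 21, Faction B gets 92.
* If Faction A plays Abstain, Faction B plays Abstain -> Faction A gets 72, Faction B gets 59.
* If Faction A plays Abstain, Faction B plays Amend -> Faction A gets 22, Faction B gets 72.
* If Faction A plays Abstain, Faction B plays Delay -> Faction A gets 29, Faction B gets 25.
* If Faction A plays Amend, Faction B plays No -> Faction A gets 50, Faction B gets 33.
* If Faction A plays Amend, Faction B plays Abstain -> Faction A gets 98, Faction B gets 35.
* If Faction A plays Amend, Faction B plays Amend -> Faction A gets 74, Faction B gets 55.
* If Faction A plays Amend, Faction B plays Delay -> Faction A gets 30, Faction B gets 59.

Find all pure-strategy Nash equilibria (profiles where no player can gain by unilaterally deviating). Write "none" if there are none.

There is no pure-strategy Nash equilibrium.

Check each profile: it is a Nash equilibrium iff no player can strictly gain by switching unilaterally.
(Yes, No): Faction A can switch to No (29 → 96). Not NE.
(Yes, Abstain): Faction A can switch to Abstain (27 → 72). Not NE.
(Yes, Amend): Faction A can switch to Amend (64 → 74). Not NE.
(Yes, Delay): Faction A can switch to No (19 → 68). Not NE.
(No, No): Faction B can switch to Amend (76 → 94). Not NE.
(No, Abstain): Faction A can switch to Yes (14 → 27). Not NE.
(No, Amend): Faction A can switch to Yes (16 → 64). Not NE.
(No, Delay): Faction B can switch to No (27 → 76). Not NE.
(The remaining 8 profiles each have a profitable deviation by the same check.)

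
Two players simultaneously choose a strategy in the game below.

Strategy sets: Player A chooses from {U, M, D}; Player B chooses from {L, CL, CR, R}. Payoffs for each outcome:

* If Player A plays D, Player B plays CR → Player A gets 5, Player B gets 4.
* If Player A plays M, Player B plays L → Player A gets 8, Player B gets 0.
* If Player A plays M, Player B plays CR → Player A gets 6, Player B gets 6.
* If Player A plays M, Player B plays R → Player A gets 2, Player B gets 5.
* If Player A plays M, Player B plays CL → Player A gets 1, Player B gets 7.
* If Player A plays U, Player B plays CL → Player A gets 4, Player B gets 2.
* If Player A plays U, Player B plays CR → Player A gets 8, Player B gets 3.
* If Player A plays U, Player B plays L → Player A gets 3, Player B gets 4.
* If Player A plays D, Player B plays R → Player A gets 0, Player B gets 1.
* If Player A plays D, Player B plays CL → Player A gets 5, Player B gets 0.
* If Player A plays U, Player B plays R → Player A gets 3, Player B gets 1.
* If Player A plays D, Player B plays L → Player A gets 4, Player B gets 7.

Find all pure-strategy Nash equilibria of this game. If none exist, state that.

Mark each player's best response to every combination of opponents' strategies; a profile where every player is best-responding is a pure Nash equilibrium.
Player A against L: payoffs 3, 8, 4 → best response M.
Player A against CL: payoffs 4, 1, 5 → best response D.
Player A against CR: payoffs 8, 6, 5 → best response U.
Player A against R: payoffs 3, 2, 0 → best response U.
Player B against U: payoffs 4, 2, 3, 1 → best response L.
Player B against M: payoffs 0, 7, 6, 5 → best response CL.
Player B against D: payoffs 7, 0, 4, 1 → best response L.
No profile is a mutual best response for all players.

This game has no pure Nash equilibrium.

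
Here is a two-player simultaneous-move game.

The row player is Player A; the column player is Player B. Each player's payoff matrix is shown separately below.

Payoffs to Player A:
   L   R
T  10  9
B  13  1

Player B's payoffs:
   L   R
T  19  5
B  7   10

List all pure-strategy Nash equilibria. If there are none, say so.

There is no pure-strategy Nash equilibrium.

Player A against L: payoffs 10, 13 → best response B.
Player A against R: payoffs 9, 1 → best response T.
Player B against T: payoffs 19, 5 → best response L.
Player B against B: payoffs 7, 10 → best response R.
No profile is a mutual best response for all players.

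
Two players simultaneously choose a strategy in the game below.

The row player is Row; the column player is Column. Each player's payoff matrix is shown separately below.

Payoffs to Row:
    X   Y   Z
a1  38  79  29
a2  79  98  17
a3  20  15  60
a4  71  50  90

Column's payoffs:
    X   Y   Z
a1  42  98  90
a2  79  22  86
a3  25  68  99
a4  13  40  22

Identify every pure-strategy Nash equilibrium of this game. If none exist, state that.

Row against X: payoffs 38, 79, 20, 71 → best response a2.
Row against Y: payoffs 79, 98, 15, 50 → best response a2.
Row against Z: payoffs 29, 17, 60, 90 → best response a4.
Column against a1: payoffs 42, 98, 90 → best response Y.
Column against a2: payoffs 79, 22, 86 → best response Z.
Column against a3: payoffs 25, 68, 99 → best response Z.
Column against a4: payoffs 13, 40, 22 → best response Y.
No profile is a mutual best response for all players.

No pure-strategy Nash equilibrium.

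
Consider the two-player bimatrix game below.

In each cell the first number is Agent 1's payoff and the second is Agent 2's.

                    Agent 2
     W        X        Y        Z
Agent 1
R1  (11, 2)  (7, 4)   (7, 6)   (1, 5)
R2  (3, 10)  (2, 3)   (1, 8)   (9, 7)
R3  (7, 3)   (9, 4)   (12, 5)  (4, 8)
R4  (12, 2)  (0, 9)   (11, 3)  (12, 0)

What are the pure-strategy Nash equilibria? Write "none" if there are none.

Agent 1 against W: payoffs 11, 3, 7, 12 → best response R4.
Agent 1 against X: payoffs 7, 2, 9, 0 → best response R3.
Agent 1 against Y: payoffs 7, 1, 12, 11 → best response R3.
Agent 1 against Z: payoffs 1, 9, 4, 12 → best response R4.
Agent 2 against R1: payoffs 2, 4, 6, 5 → best response Y.
Agent 2 against R2: payoffs 10, 3, 8, 7 → best response W.
Agent 2 against R3: payoffs 3, 4, 5, 8 → best response Z.
Agent 2 against R4: payoffs 2, 9, 3, 0 → best response X.
No profile is a mutual best response for all players.

There is no pure-strategy Nash equilibrium.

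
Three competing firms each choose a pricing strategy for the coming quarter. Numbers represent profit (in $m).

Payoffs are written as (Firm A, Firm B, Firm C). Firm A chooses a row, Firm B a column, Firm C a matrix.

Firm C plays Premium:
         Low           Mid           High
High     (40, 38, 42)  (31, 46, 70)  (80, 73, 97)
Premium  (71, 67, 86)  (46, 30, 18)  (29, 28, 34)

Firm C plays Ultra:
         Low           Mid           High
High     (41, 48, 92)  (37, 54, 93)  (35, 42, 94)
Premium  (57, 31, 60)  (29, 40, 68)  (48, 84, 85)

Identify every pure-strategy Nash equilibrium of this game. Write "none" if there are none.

Firm A against (Low, Premium): payoffs 40, 71 → best response Premium.
Firm A against (Low, Ultra): payoffs 41, 57 → best response Premium.
Firm A against (Mid, Premium): payoffs 31, 46 → best response Premium.
Firm A against (Mid, Ultra): payoffs 37, 29 → best response High.
Firm A against (High, Premium): payoffs 80, 29 → best response High.
Firm A against (High, Ultra): payoffs 35, 48 → best response Premium.
Firm B against (High, Premium): payoffs 38, 46, 73 → best response High.
Firm B against (High, Ultra): payoffs 48, 54, 42 → best response Mid.
Firm B against (Premium, Premium): payoffs 67, 30, 28 → best response Low.
Firm B against (Premium, Ultra): payoffs 31, 40, 84 → best response High.
Firm C against (High, Low): payoffs 42, 92 → best response Ultra.
Firm C against (High, Mid): payoffs 70, 93 → best response Ultra.
Firm C against (High, High): payoffs 97, 94 → best response Premium.
Firm C against (Premium, Low): payoffs 86, 60 → best response Premium.
Firm C against (Premium, Mid): payoffs 18, 68 → best response Ultra.
Firm C against (Premium, High): payoffs 34, 85 → best response Ultra.
Mutual best responses: (High, Mid, Ultra); (High, High, Premium); (Premium, Low, Premium); (Premium, High, Ultra).

Pure-strategy Nash equilibria: (High, Mid, Ultra) and (High, High, Premium) and (Premium, Low, Premium) and (Premium, High, Ultra)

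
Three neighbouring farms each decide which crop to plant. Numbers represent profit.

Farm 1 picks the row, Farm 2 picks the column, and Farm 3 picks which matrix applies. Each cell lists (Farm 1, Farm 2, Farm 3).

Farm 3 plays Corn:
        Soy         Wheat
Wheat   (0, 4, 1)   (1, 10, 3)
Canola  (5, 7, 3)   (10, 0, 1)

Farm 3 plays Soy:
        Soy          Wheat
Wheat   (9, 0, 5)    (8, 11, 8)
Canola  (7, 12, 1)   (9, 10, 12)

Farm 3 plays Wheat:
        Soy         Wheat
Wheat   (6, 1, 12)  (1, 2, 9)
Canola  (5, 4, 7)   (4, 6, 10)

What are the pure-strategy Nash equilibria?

Farm 1 against (Soy, Corn): payoffs 0, 5 → best response Canola.
Farm 1 against (Soy, Soy): payoffs 9, 7 → best response Wheat.
Farm 1 against (Soy, Wheat): payoffs 6, 5 → best response Wheat.
Farm 1 against (Wheat, Corn): payoffs 1, 10 → best response Canola.
Farm 1 against (Wheat, Soy): payoffs 8, 9 → best response Canola.
Farm 1 against (Wheat, Wheat): payoffs 1, 4 → best response Canola.
Farm 2 against (Wheat, Corn): payoffs 4, 10 → best response Wheat.
Farm 2 against (Wheat, Soy): payoffs 0, 11 → best response Wheat.
Farm 2 against (Wheat, Wheat): payoffs 1, 2 → best response Wheat.
Farm 2 against (Canola, Corn): payoffs 7, 0 → best response Soy.
Farm 2 against (Canola, Soy): payoffs 12, 10 → best response Soy.
Farm 2 against (Canola, Wheat): payoffs 4, 6 → best response Wheat.
Farm 3 against (Wheat, Soy): payoffs 1, 5, 12 → best response Wheat.
Farm 3 against (Wheat, Wheat): payoffs 3, 8, 9 → best response Wheat.
Farm 3 against (Canola, Soy): payoffs 3, 1, 7 → best response Wheat.
Farm 3 against (Canola, Wheat): payoffs 1, 12, 10 → best response Soy.
No profile is a mutual best response for all players.

There is no pure-strategy Nash equilibrium.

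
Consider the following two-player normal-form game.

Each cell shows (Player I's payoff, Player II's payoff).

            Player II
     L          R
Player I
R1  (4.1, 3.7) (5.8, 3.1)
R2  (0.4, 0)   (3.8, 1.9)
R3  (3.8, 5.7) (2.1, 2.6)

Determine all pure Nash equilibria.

Check each profile: it is a Nash equilibrium iff no player can strictly gain by switching unilaterally.
(R1, L): Player I gets 4.1, best alternative 3.8; Player II gets 3.7, best alternative 3.1. No profitable deviation — NE.
(R1, R): Player II can switch to L (3.1 → 3.7). Not NE.
(R2, L): Player I can switch to R1 (0.4 → 4.1). Not NE.
(R2, R): Player I can switch to R1 (3.8 → 5.8). Not NE.
(R3, L): Player I can switch to R1 (3.8 → 4.1). Not NE.
(R3, R): Player I can switch to R1 (2.1 → 5.8). Not NE.

Pure NE: (R1, L)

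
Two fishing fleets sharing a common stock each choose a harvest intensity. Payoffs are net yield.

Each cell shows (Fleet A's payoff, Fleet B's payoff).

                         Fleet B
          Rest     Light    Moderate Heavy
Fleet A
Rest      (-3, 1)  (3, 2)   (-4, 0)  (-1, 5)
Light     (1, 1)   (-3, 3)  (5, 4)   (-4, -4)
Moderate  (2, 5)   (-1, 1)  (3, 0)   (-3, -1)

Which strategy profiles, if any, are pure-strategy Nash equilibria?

The pure Nash equilibria are (Rest, Heavy); (Light, Moderate); (Moderate, Rest).

(Rest, Rest): Fleet A can switch to Light (-3 → 1). Not NE.
(Rest, Light): Fleet B can switch to Heavy (2 → 5). Not NE.
(Rest, Moderate): Fleet A can switch to Light (-4 → 5). Not NE.
(Rest, Heavy): Fleet A gets -1, best alternative -3; Fleet B gets 5, best alternative 2. No profitable deviation — NE.
(Light, Rest): Fleet A can switch to Moderate (1 → 2). Not NE.
(Light, Light): Fleet A can switch to Rest (-3 → 3). Not NE.
(Light, Moderate): Fleet A gets 5, best alternative 3; Fleet B gets 4, best alternative 3. No profitable deviation — NE.
(Light, Heavy): Fleet A can switch to Rest (-4 → -1). Not NE.
(Moderate, Rest): Fleet A gets 2, best alternative 1; Fleet B gets 5, best alternative 1. No profitable deviation — NE.
(The remaining 3 profiles each have a profitable deviation by the same check.)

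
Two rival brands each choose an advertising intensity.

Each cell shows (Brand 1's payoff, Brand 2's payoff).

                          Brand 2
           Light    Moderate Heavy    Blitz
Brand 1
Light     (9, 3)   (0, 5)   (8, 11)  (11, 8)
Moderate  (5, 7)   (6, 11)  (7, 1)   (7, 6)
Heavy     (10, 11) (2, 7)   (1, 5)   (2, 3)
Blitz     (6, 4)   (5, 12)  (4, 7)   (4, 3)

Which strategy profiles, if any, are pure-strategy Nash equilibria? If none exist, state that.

For each strategy profile, look for a profitable unilateral deviation.
(Light, Light): Brand 1 can switch to Heavy (9 → 10). Not NE.
(Light, Moderate): Brand 1 can switch to Moderate (0 → 6). Not NE.
(Light, Heavy): Brand 1 gets 8, best alternative 7; Brand 2 gets 11, best alternative 8. No profitable deviation — NE.
(Light, Blitz): Brand 2 can switch to Heavy (8 → 11). Not NE.
(Moderate, Light): Brand 1 can switch to Light (5 → 9). Not NE.
(Moderate, Moderate): Brand 1 gets 6, best alternative 5; Brand 2 gets 11, best alternative 7. No profitable deviation — NE.
(Moderate, Heavy): Brand 1 can switch to Light (7 → 8). Not NE.
(Moderate, Blitz): Brand 1 can switch to Light (7 → 11). Not NE.
(Heavy, Light): Brand 1 gets 10, best alternative 9; Brand 2 gets 11, best alternative 7. No profitable deviation — NE.
(Heavy, Moderate): Brand 1 can switch to Moderate (2 → 6). Not NE.
(Heavy, Heavy): Brand 1 can switch to Light (1 → 8). Not NE.
(The remaining 5 profiles each have a profitable deviation by the same check.)

Pure-strategy Nash equilibria: (Light, Heavy), (Moderate, Moderate), (Heavy, Light)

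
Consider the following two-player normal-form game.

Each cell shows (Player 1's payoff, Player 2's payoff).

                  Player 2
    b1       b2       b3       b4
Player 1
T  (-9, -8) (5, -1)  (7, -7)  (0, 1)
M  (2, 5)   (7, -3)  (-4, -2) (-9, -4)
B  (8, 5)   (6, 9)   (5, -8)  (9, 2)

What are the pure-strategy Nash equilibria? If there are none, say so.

Check each profile: it is a Nash equilibrium iff no player can strictly gain by switching unilaterally.
(T, b1): Player 1 can switch to M (-9 → 2). Not NE.
(T, b2): Player 1 can switch to M (5 → 7). Not NE.
(T, b3): Player 2 can switch to b2 (-7 → -1). Not NE.
(T, b4): Player 1 can switch to B (0 → 9). Not NE.
(M, b1): Player 1 can switch to B (2 → 8). Not NE.
(M, b2): Player 2 can switch to b1 (-3 → 5). Not NE.
(The remaining 6 profiles each have a profitable deviation by the same check.)

This game has no pure Nash equilibrium.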